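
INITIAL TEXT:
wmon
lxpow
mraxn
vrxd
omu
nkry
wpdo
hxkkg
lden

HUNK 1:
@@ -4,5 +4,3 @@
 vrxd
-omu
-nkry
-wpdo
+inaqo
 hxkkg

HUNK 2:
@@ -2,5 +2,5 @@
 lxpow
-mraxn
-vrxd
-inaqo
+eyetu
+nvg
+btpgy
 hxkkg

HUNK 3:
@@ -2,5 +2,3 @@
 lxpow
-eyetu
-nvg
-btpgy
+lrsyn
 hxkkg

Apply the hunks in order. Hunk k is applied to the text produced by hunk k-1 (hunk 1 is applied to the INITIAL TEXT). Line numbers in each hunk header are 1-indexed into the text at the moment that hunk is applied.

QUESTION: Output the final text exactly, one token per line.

Hunk 1: at line 4 remove [omu,nkry,wpdo] add [inaqo] -> 7 lines: wmon lxpow mraxn vrxd inaqo hxkkg lden
Hunk 2: at line 2 remove [mraxn,vrxd,inaqo] add [eyetu,nvg,btpgy] -> 7 lines: wmon lxpow eyetu nvg btpgy hxkkg lden
Hunk 3: at line 2 remove [eyetu,nvg,btpgy] add [lrsyn] -> 5 lines: wmon lxpow lrsyn hxkkg lden

Answer: wmon
lxpow
lrsyn
hxkkg
lden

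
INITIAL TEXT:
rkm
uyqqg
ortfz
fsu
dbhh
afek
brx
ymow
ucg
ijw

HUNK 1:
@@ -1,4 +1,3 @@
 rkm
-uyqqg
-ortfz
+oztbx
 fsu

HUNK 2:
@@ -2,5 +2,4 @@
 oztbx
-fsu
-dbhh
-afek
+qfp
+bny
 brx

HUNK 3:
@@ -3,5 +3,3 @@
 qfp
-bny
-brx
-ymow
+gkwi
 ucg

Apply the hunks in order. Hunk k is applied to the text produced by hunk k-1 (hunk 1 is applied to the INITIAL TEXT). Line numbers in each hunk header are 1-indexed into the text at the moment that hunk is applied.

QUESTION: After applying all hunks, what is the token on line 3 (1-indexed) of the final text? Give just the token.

Hunk 1: at line 1 remove [uyqqg,ortfz] add [oztbx] -> 9 lines: rkm oztbx fsu dbhh afek brx ymow ucg ijw
Hunk 2: at line 2 remove [fsu,dbhh,afek] add [qfp,bny] -> 8 lines: rkm oztbx qfp bny brx ymow ucg ijw
Hunk 3: at line 3 remove [bny,brx,ymow] add [gkwi] -> 6 lines: rkm oztbx qfp gkwi ucg ijw
Final line 3: qfp

Answer: qfp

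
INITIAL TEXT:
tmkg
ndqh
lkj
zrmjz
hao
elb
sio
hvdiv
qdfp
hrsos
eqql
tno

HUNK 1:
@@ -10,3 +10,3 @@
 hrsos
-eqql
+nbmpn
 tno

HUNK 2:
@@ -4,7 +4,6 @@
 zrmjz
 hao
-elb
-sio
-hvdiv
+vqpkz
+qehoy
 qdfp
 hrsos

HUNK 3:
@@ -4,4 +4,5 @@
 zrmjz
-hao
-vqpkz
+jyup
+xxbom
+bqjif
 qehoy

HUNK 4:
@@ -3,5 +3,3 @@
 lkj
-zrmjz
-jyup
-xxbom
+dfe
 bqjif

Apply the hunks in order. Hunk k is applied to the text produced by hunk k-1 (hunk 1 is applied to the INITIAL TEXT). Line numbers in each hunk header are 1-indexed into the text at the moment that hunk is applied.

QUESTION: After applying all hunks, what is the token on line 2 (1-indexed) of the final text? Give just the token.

Hunk 1: at line 10 remove [eqql] add [nbmpn] -> 12 lines: tmkg ndqh lkj zrmjz hao elb sio hvdiv qdfp hrsos nbmpn tno
Hunk 2: at line 4 remove [elb,sio,hvdiv] add [vqpkz,qehoy] -> 11 lines: tmkg ndqh lkj zrmjz hao vqpkz qehoy qdfp hrsos nbmpn tno
Hunk 3: at line 4 remove [hao,vqpkz] add [jyup,xxbom,bqjif] -> 12 lines: tmkg ndqh lkj zrmjz jyup xxbom bqjif qehoy qdfp hrsos nbmpn tno
Hunk 4: at line 3 remove [zrmjz,jyup,xxbom] add [dfe] -> 10 lines: tmkg ndqh lkj dfe bqjif qehoy qdfp hrsos nbmpn tno
Final line 2: ndqh

Answer: ndqh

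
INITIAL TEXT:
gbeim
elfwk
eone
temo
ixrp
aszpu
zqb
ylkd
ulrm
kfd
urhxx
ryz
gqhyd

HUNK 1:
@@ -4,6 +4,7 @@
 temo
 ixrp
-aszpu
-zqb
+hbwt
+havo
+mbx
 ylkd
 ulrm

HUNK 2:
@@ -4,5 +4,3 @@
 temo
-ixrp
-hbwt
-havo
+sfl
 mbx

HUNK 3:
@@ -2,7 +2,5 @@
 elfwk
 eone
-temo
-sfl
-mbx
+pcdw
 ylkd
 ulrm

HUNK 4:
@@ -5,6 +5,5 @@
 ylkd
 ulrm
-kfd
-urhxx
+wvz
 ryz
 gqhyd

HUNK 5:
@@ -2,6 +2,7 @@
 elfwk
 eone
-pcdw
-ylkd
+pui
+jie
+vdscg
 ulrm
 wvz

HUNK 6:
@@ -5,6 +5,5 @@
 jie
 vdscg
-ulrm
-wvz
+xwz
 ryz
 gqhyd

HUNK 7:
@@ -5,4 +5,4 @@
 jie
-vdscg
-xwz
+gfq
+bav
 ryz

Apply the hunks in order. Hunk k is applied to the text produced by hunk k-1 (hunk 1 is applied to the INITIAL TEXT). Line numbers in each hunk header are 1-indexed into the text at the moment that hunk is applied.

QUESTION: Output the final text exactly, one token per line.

Hunk 1: at line 4 remove [aszpu,zqb] add [hbwt,havo,mbx] -> 14 lines: gbeim elfwk eone temo ixrp hbwt havo mbx ylkd ulrm kfd urhxx ryz gqhyd
Hunk 2: at line 4 remove [ixrp,hbwt,havo] add [sfl] -> 12 lines: gbeim elfwk eone temo sfl mbx ylkd ulrm kfd urhxx ryz gqhyd
Hunk 3: at line 2 remove [temo,sfl,mbx] add [pcdw] -> 10 lines: gbeim elfwk eone pcdw ylkd ulrm kfd urhxx ryz gqhyd
Hunk 4: at line 5 remove [kfd,urhxx] add [wvz] -> 9 lines: gbeim elfwk eone pcdw ylkd ulrm wvz ryz gqhyd
Hunk 5: at line 2 remove [pcdw,ylkd] add [pui,jie,vdscg] -> 10 lines: gbeim elfwk eone pui jie vdscg ulrm wvz ryz gqhyd
Hunk 6: at line 5 remove [ulrm,wvz] add [xwz] -> 9 lines: gbeim elfwk eone pui jie vdscg xwz ryz gqhyd
Hunk 7: at line 5 remove [vdscg,xwz] add [gfq,bav] -> 9 lines: gbeim elfwk eone pui jie gfq bav ryz gqhyd

Answer: gbeim
elfwk
eone
pui
jie
gfq
bav
ryz
gqhyd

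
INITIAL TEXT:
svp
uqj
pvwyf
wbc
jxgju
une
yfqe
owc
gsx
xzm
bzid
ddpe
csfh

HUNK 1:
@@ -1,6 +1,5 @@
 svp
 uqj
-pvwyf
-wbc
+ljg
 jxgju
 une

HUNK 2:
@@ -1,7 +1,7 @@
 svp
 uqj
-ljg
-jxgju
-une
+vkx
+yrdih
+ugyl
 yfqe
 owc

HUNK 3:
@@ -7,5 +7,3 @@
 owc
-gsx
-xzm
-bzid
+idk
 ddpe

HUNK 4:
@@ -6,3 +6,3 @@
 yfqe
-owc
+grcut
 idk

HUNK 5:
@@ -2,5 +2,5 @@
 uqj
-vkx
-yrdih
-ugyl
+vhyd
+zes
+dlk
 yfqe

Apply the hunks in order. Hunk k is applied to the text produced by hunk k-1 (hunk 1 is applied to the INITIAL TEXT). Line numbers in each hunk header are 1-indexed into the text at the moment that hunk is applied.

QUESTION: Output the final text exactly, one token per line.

Hunk 1: at line 1 remove [pvwyf,wbc] add [ljg] -> 12 lines: svp uqj ljg jxgju une yfqe owc gsx xzm bzid ddpe csfh
Hunk 2: at line 1 remove [ljg,jxgju,une] add [vkx,yrdih,ugyl] -> 12 lines: svp uqj vkx yrdih ugyl yfqe owc gsx xzm bzid ddpe csfh
Hunk 3: at line 7 remove [gsx,xzm,bzid] add [idk] -> 10 lines: svp uqj vkx yrdih ugyl yfqe owc idk ddpe csfh
Hunk 4: at line 6 remove [owc] add [grcut] -> 10 lines: svp uqj vkx yrdih ugyl yfqe grcut idk ddpe csfh
Hunk 5: at line 2 remove [vkx,yrdih,ugyl] add [vhyd,zes,dlk] -> 10 lines: svp uqj vhyd zes dlk yfqe grcut idk ddpe csfh

Answer: svp
uqj
vhyd
zes
dlk
yfqe
grcut
idk
ddpe
csfh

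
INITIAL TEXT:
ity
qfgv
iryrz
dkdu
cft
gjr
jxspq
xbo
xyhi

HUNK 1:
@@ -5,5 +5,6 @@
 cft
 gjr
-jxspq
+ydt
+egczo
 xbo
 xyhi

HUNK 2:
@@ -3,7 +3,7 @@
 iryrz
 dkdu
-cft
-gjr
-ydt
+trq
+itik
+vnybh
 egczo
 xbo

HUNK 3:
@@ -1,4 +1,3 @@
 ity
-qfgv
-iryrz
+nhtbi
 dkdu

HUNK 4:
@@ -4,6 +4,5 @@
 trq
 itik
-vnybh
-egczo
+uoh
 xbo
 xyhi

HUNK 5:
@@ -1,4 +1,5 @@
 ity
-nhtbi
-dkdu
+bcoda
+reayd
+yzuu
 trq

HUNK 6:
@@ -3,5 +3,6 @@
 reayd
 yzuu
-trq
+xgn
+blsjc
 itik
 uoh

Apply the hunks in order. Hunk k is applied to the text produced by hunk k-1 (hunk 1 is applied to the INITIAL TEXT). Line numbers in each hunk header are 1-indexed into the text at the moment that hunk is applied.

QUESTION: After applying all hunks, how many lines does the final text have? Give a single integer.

Hunk 1: at line 5 remove [jxspq] add [ydt,egczo] -> 10 lines: ity qfgv iryrz dkdu cft gjr ydt egczo xbo xyhi
Hunk 2: at line 3 remove [cft,gjr,ydt] add [trq,itik,vnybh] -> 10 lines: ity qfgv iryrz dkdu trq itik vnybh egczo xbo xyhi
Hunk 3: at line 1 remove [qfgv,iryrz] add [nhtbi] -> 9 lines: ity nhtbi dkdu trq itik vnybh egczo xbo xyhi
Hunk 4: at line 4 remove [vnybh,egczo] add [uoh] -> 8 lines: ity nhtbi dkdu trq itik uoh xbo xyhi
Hunk 5: at line 1 remove [nhtbi,dkdu] add [bcoda,reayd,yzuu] -> 9 lines: ity bcoda reayd yzuu trq itik uoh xbo xyhi
Hunk 6: at line 3 remove [trq] add [xgn,blsjc] -> 10 lines: ity bcoda reayd yzuu xgn blsjc itik uoh xbo xyhi
Final line count: 10

Answer: 10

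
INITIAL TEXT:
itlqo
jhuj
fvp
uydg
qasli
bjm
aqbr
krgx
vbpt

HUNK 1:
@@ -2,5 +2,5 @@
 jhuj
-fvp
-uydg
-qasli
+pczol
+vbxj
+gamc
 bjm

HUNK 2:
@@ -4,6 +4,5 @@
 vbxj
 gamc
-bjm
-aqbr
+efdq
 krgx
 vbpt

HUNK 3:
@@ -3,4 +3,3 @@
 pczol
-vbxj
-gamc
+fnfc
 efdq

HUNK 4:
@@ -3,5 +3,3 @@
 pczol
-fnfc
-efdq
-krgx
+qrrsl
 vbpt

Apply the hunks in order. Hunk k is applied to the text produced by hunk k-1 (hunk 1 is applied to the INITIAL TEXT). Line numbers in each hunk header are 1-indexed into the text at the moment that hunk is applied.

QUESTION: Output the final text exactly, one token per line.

Answer: itlqo
jhuj
pczol
qrrsl
vbpt

Derivation:
Hunk 1: at line 2 remove [fvp,uydg,qasli] add [pczol,vbxj,gamc] -> 9 lines: itlqo jhuj pczol vbxj gamc bjm aqbr krgx vbpt
Hunk 2: at line 4 remove [bjm,aqbr] add [efdq] -> 8 lines: itlqo jhuj pczol vbxj gamc efdq krgx vbpt
Hunk 3: at line 3 remove [vbxj,gamc] add [fnfc] -> 7 lines: itlqo jhuj pczol fnfc efdq krgx vbpt
Hunk 4: at line 3 remove [fnfc,efdq,krgx] add [qrrsl] -> 5 lines: itlqo jhuj pczol qrrsl vbpt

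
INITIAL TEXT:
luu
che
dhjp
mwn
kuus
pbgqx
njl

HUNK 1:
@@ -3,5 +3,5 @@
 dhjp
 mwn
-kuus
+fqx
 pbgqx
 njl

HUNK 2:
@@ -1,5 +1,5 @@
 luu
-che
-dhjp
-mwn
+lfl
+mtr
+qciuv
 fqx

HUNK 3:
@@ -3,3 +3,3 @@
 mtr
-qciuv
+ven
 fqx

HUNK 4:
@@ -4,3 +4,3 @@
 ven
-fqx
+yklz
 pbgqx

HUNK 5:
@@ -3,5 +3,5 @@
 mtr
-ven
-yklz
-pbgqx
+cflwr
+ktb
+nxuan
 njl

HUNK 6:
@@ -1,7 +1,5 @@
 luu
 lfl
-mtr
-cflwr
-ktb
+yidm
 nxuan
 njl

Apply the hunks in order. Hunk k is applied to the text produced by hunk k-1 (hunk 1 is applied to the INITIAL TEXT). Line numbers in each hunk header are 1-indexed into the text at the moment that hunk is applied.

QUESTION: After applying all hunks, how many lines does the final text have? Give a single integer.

Answer: 5

Derivation:
Hunk 1: at line 3 remove [kuus] add [fqx] -> 7 lines: luu che dhjp mwn fqx pbgqx njl
Hunk 2: at line 1 remove [che,dhjp,mwn] add [lfl,mtr,qciuv] -> 7 lines: luu lfl mtr qciuv fqx pbgqx njl
Hunk 3: at line 3 remove [qciuv] add [ven] -> 7 lines: luu lfl mtr ven fqx pbgqx njl
Hunk 4: at line 4 remove [fqx] add [yklz] -> 7 lines: luu lfl mtr ven yklz pbgqx njl
Hunk 5: at line 3 remove [ven,yklz,pbgqx] add [cflwr,ktb,nxuan] -> 7 lines: luu lfl mtr cflwr ktb nxuan njl
Hunk 6: at line 1 remove [mtr,cflwr,ktb] add [yidm] -> 5 lines: luu lfl yidm nxuan njl
Final line count: 5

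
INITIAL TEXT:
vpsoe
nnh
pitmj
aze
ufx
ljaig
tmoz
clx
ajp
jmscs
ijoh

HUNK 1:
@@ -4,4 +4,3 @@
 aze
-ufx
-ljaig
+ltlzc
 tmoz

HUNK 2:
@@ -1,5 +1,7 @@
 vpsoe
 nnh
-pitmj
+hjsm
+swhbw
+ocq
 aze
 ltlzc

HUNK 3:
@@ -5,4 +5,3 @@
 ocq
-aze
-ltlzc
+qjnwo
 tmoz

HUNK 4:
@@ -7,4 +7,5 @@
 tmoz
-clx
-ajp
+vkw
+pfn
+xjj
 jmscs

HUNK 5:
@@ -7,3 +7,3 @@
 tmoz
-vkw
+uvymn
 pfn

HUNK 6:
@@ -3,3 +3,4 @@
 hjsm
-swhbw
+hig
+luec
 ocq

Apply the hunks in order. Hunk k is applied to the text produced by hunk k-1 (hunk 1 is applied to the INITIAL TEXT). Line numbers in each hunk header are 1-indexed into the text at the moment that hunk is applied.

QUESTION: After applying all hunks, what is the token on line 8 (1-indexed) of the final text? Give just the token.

Hunk 1: at line 4 remove [ufx,ljaig] add [ltlzc] -> 10 lines: vpsoe nnh pitmj aze ltlzc tmoz clx ajp jmscs ijoh
Hunk 2: at line 1 remove [pitmj] add [hjsm,swhbw,ocq] -> 12 lines: vpsoe nnh hjsm swhbw ocq aze ltlzc tmoz clx ajp jmscs ijoh
Hunk 3: at line 5 remove [aze,ltlzc] add [qjnwo] -> 11 lines: vpsoe nnh hjsm swhbw ocq qjnwo tmoz clx ajp jmscs ijoh
Hunk 4: at line 7 remove [clx,ajp] add [vkw,pfn,xjj] -> 12 lines: vpsoe nnh hjsm swhbw ocq qjnwo tmoz vkw pfn xjj jmscs ijoh
Hunk 5: at line 7 remove [vkw] add [uvymn] -> 12 lines: vpsoe nnh hjsm swhbw ocq qjnwo tmoz uvymn pfn xjj jmscs ijoh
Hunk 6: at line 3 remove [swhbw] add [hig,luec] -> 13 lines: vpsoe nnh hjsm hig luec ocq qjnwo tmoz uvymn pfn xjj jmscs ijoh
Final line 8: tmoz

Answer: tmoz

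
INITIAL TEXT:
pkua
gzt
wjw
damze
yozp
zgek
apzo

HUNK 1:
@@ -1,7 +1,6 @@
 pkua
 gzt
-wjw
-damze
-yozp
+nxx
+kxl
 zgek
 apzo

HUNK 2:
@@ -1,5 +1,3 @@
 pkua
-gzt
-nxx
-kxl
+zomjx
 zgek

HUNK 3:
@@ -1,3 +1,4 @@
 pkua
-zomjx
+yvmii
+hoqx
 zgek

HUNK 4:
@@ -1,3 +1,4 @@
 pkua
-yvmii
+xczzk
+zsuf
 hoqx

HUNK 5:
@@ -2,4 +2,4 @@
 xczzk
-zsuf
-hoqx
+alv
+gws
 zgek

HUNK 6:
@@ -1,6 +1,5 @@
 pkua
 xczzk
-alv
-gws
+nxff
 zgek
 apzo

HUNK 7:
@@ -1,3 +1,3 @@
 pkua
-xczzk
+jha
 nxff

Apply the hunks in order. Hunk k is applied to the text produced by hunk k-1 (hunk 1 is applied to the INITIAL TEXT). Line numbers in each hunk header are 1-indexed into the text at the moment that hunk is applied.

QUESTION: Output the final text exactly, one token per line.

Answer: pkua
jha
nxff
zgek
apzo

Derivation:
Hunk 1: at line 1 remove [wjw,damze,yozp] add [nxx,kxl] -> 6 lines: pkua gzt nxx kxl zgek apzo
Hunk 2: at line 1 remove [gzt,nxx,kxl] add [zomjx] -> 4 lines: pkua zomjx zgek apzo
Hunk 3: at line 1 remove [zomjx] add [yvmii,hoqx] -> 5 lines: pkua yvmii hoqx zgek apzo
Hunk 4: at line 1 remove [yvmii] add [xczzk,zsuf] -> 6 lines: pkua xczzk zsuf hoqx zgek apzo
Hunk 5: at line 2 remove [zsuf,hoqx] add [alv,gws] -> 6 lines: pkua xczzk alv gws zgek apzo
Hunk 6: at line 1 remove [alv,gws] add [nxff] -> 5 lines: pkua xczzk nxff zgek apzo
Hunk 7: at line 1 remove [xczzk] add [jha] -> 5 lines: pkua jha nxff zgek apzo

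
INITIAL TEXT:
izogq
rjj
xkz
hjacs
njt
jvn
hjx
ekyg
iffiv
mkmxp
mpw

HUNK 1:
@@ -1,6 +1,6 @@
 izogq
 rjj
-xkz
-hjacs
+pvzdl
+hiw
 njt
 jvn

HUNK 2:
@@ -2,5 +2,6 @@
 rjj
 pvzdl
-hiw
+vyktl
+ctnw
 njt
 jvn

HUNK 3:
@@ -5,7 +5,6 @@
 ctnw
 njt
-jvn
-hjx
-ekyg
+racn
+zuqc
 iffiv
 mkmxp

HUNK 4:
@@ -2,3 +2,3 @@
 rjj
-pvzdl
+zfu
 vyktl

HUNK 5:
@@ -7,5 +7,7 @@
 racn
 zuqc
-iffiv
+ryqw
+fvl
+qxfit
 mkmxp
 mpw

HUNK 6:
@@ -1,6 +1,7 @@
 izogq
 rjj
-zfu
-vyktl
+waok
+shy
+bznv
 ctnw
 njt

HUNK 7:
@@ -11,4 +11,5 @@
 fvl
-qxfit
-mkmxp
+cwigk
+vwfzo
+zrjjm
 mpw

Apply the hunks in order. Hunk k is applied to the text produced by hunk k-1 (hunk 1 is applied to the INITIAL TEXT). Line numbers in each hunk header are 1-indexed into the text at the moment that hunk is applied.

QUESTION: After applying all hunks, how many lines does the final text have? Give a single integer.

Hunk 1: at line 1 remove [xkz,hjacs] add [pvzdl,hiw] -> 11 lines: izogq rjj pvzdl hiw njt jvn hjx ekyg iffiv mkmxp mpw
Hunk 2: at line 2 remove [hiw] add [vyktl,ctnw] -> 12 lines: izogq rjj pvzdl vyktl ctnw njt jvn hjx ekyg iffiv mkmxp mpw
Hunk 3: at line 5 remove [jvn,hjx,ekyg] add [racn,zuqc] -> 11 lines: izogq rjj pvzdl vyktl ctnw njt racn zuqc iffiv mkmxp mpw
Hunk 4: at line 2 remove [pvzdl] add [zfu] -> 11 lines: izogq rjj zfu vyktl ctnw njt racn zuqc iffiv mkmxp mpw
Hunk 5: at line 7 remove [iffiv] add [ryqw,fvl,qxfit] -> 13 lines: izogq rjj zfu vyktl ctnw njt racn zuqc ryqw fvl qxfit mkmxp mpw
Hunk 6: at line 1 remove [zfu,vyktl] add [waok,shy,bznv] -> 14 lines: izogq rjj waok shy bznv ctnw njt racn zuqc ryqw fvl qxfit mkmxp mpw
Hunk 7: at line 11 remove [qxfit,mkmxp] add [cwigk,vwfzo,zrjjm] -> 15 lines: izogq rjj waok shy bznv ctnw njt racn zuqc ryqw fvl cwigk vwfzo zrjjm mpw
Final line count: 15

Answer: 15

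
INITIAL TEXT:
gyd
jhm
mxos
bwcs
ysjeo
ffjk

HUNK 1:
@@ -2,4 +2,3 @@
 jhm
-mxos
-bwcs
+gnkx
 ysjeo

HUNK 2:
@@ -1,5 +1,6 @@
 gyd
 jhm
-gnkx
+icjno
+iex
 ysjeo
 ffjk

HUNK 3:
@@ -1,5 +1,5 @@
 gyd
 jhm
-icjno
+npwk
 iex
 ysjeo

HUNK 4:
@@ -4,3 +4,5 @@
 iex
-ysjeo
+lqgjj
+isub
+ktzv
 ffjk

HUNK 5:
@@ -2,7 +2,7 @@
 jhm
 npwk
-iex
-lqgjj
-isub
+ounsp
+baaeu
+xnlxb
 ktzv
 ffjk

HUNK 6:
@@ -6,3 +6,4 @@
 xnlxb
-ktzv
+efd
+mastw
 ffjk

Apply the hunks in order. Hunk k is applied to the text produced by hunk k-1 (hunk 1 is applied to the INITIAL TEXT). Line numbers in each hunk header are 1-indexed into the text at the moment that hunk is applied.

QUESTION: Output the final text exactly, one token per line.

Answer: gyd
jhm
npwk
ounsp
baaeu
xnlxb
efd
mastw
ffjk

Derivation:
Hunk 1: at line 2 remove [mxos,bwcs] add [gnkx] -> 5 lines: gyd jhm gnkx ysjeo ffjk
Hunk 2: at line 1 remove [gnkx] add [icjno,iex] -> 6 lines: gyd jhm icjno iex ysjeo ffjk
Hunk 3: at line 1 remove [icjno] add [npwk] -> 6 lines: gyd jhm npwk iex ysjeo ffjk
Hunk 4: at line 4 remove [ysjeo] add [lqgjj,isub,ktzv] -> 8 lines: gyd jhm npwk iex lqgjj isub ktzv ffjk
Hunk 5: at line 2 remove [iex,lqgjj,isub] add [ounsp,baaeu,xnlxb] -> 8 lines: gyd jhm npwk ounsp baaeu xnlxb ktzv ffjk
Hunk 6: at line 6 remove [ktzv] add [efd,mastw] -> 9 lines: gyd jhm npwk ounsp baaeu xnlxb efd mastw ffjk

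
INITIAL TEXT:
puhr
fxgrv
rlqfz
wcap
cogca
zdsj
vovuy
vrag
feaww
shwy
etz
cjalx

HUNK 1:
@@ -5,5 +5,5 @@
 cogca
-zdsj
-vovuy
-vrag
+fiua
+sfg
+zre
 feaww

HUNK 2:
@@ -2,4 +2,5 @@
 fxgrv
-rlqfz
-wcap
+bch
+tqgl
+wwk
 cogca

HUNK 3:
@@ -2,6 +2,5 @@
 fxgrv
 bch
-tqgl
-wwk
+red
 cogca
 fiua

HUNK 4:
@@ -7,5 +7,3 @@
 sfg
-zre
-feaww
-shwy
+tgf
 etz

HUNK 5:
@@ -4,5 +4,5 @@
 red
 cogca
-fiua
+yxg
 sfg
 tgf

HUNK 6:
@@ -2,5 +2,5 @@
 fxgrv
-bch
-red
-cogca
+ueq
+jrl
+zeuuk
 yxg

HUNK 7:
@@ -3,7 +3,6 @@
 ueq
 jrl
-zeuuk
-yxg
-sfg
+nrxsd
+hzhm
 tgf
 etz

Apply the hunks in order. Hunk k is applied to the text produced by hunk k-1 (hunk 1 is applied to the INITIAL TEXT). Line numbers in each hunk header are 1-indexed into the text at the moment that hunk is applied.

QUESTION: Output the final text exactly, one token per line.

Answer: puhr
fxgrv
ueq
jrl
nrxsd
hzhm
tgf
etz
cjalx

Derivation:
Hunk 1: at line 5 remove [zdsj,vovuy,vrag] add [fiua,sfg,zre] -> 12 lines: puhr fxgrv rlqfz wcap cogca fiua sfg zre feaww shwy etz cjalx
Hunk 2: at line 2 remove [rlqfz,wcap] add [bch,tqgl,wwk] -> 13 lines: puhr fxgrv bch tqgl wwk cogca fiua sfg zre feaww shwy etz cjalx
Hunk 3: at line 2 remove [tqgl,wwk] add [red] -> 12 lines: puhr fxgrv bch red cogca fiua sfg zre feaww shwy etz cjalx
Hunk 4: at line 7 remove [zre,feaww,shwy] add [tgf] -> 10 lines: puhr fxgrv bch red cogca fiua sfg tgf etz cjalx
Hunk 5: at line 4 remove [fiua] add [yxg] -> 10 lines: puhr fxgrv bch red cogca yxg sfg tgf etz cjalx
Hunk 6: at line 2 remove [bch,red,cogca] add [ueq,jrl,zeuuk] -> 10 lines: puhr fxgrv ueq jrl zeuuk yxg sfg tgf etz cjalx
Hunk 7: at line 3 remove [zeuuk,yxg,sfg] add [nrxsd,hzhm] -> 9 lines: puhr fxgrv ueq jrl nrxsd hzhm tgf etz cjalx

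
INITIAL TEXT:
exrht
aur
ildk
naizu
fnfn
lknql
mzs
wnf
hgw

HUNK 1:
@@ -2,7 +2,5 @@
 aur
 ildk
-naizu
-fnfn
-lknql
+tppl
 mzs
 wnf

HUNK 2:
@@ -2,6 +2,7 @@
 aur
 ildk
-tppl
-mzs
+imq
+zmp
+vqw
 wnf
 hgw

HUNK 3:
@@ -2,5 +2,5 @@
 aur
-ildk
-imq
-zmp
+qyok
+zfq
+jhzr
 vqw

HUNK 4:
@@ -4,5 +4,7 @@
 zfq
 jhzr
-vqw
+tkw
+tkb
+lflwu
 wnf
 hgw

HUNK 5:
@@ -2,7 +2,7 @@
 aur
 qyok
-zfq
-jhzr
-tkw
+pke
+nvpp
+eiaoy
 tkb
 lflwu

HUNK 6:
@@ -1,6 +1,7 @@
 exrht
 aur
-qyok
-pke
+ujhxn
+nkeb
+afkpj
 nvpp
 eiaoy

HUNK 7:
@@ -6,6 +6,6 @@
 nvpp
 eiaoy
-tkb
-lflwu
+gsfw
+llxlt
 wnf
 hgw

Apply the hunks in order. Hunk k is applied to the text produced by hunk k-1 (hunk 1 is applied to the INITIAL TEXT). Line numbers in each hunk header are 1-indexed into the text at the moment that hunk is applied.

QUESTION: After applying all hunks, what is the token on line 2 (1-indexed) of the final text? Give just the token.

Hunk 1: at line 2 remove [naizu,fnfn,lknql] add [tppl] -> 7 lines: exrht aur ildk tppl mzs wnf hgw
Hunk 2: at line 2 remove [tppl,mzs] add [imq,zmp,vqw] -> 8 lines: exrht aur ildk imq zmp vqw wnf hgw
Hunk 3: at line 2 remove [ildk,imq,zmp] add [qyok,zfq,jhzr] -> 8 lines: exrht aur qyok zfq jhzr vqw wnf hgw
Hunk 4: at line 4 remove [vqw] add [tkw,tkb,lflwu] -> 10 lines: exrht aur qyok zfq jhzr tkw tkb lflwu wnf hgw
Hunk 5: at line 2 remove [zfq,jhzr,tkw] add [pke,nvpp,eiaoy] -> 10 lines: exrht aur qyok pke nvpp eiaoy tkb lflwu wnf hgw
Hunk 6: at line 1 remove [qyok,pke] add [ujhxn,nkeb,afkpj] -> 11 lines: exrht aur ujhxn nkeb afkpj nvpp eiaoy tkb lflwu wnf hgw
Hunk 7: at line 6 remove [tkb,lflwu] add [gsfw,llxlt] -> 11 lines: exrht aur ujhxn nkeb afkpj nvpp eiaoy gsfw llxlt wnf hgw
Final line 2: aur

Answer: aur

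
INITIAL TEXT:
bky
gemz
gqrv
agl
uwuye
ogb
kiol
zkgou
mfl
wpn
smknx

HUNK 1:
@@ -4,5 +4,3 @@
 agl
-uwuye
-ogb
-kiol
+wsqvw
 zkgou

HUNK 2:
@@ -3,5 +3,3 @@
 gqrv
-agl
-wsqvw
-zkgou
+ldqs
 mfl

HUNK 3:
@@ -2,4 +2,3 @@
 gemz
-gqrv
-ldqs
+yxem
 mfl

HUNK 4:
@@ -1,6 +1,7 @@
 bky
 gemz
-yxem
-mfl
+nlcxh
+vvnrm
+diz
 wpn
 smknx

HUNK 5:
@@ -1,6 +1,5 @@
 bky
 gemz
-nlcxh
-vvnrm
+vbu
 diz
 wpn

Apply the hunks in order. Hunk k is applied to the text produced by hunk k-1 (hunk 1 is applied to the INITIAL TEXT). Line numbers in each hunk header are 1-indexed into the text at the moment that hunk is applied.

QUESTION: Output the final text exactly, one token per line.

Hunk 1: at line 4 remove [uwuye,ogb,kiol] add [wsqvw] -> 9 lines: bky gemz gqrv agl wsqvw zkgou mfl wpn smknx
Hunk 2: at line 3 remove [agl,wsqvw,zkgou] add [ldqs] -> 7 lines: bky gemz gqrv ldqs mfl wpn smknx
Hunk 3: at line 2 remove [gqrv,ldqs] add [yxem] -> 6 lines: bky gemz yxem mfl wpn smknx
Hunk 4: at line 1 remove [yxem,mfl] add [nlcxh,vvnrm,diz] -> 7 lines: bky gemz nlcxh vvnrm diz wpn smknx
Hunk 5: at line 1 remove [nlcxh,vvnrm] add [vbu] -> 6 lines: bky gemz vbu diz wpn smknx

Answer: bky
gemz
vbu
diz
wpn
smknx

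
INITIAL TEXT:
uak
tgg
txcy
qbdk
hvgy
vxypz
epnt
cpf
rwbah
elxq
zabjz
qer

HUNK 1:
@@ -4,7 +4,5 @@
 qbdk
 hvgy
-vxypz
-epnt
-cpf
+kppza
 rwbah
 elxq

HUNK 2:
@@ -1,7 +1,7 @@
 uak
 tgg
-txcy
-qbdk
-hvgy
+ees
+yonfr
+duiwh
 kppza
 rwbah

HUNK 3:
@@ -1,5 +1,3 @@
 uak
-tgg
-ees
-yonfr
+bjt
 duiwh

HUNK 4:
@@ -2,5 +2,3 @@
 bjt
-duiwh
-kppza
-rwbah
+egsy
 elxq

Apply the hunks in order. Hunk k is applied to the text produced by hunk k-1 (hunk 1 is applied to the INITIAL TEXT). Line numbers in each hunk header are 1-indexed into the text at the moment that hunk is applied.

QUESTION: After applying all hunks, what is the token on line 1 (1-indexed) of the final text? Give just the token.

Answer: uak

Derivation:
Hunk 1: at line 4 remove [vxypz,epnt,cpf] add [kppza] -> 10 lines: uak tgg txcy qbdk hvgy kppza rwbah elxq zabjz qer
Hunk 2: at line 1 remove [txcy,qbdk,hvgy] add [ees,yonfr,duiwh] -> 10 lines: uak tgg ees yonfr duiwh kppza rwbah elxq zabjz qer
Hunk 3: at line 1 remove [tgg,ees,yonfr] add [bjt] -> 8 lines: uak bjt duiwh kppza rwbah elxq zabjz qer
Hunk 4: at line 2 remove [duiwh,kppza,rwbah] add [egsy] -> 6 lines: uak bjt egsy elxq zabjz qer
Final line 1: uak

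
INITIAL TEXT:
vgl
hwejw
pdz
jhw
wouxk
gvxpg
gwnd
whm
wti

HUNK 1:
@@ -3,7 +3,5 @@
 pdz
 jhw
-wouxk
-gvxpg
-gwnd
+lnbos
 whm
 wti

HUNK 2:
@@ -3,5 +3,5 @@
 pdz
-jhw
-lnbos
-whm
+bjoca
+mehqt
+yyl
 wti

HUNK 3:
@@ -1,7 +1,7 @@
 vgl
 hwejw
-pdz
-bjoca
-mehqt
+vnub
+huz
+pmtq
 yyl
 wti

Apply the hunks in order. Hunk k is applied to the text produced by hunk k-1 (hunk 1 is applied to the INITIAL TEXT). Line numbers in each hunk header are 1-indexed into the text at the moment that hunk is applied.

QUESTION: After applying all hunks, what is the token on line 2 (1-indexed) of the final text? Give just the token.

Answer: hwejw

Derivation:
Hunk 1: at line 3 remove [wouxk,gvxpg,gwnd] add [lnbos] -> 7 lines: vgl hwejw pdz jhw lnbos whm wti
Hunk 2: at line 3 remove [jhw,lnbos,whm] add [bjoca,mehqt,yyl] -> 7 lines: vgl hwejw pdz bjoca mehqt yyl wti
Hunk 3: at line 1 remove [pdz,bjoca,mehqt] add [vnub,huz,pmtq] -> 7 lines: vgl hwejw vnub huz pmtq yyl wti
Final line 2: hwejw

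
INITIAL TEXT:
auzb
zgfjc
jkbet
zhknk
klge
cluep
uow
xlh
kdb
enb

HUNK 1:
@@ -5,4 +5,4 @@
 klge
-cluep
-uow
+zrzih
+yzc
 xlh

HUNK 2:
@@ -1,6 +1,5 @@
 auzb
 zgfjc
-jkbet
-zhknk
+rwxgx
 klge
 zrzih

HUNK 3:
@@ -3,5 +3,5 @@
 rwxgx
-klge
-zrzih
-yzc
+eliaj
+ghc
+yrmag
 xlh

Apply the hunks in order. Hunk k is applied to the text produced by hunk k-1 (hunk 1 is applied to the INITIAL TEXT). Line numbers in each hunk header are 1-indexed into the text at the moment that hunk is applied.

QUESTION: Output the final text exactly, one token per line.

Hunk 1: at line 5 remove [cluep,uow] add [zrzih,yzc] -> 10 lines: auzb zgfjc jkbet zhknk klge zrzih yzc xlh kdb enb
Hunk 2: at line 1 remove [jkbet,zhknk] add [rwxgx] -> 9 lines: auzb zgfjc rwxgx klge zrzih yzc xlh kdb enb
Hunk 3: at line 3 remove [klge,zrzih,yzc] add [eliaj,ghc,yrmag] -> 9 lines: auzb zgfjc rwxgx eliaj ghc yrmag xlh kdb enb

Answer: auzb
zgfjc
rwxgx
eliaj
ghc
yrmag
xlh
kdb
enb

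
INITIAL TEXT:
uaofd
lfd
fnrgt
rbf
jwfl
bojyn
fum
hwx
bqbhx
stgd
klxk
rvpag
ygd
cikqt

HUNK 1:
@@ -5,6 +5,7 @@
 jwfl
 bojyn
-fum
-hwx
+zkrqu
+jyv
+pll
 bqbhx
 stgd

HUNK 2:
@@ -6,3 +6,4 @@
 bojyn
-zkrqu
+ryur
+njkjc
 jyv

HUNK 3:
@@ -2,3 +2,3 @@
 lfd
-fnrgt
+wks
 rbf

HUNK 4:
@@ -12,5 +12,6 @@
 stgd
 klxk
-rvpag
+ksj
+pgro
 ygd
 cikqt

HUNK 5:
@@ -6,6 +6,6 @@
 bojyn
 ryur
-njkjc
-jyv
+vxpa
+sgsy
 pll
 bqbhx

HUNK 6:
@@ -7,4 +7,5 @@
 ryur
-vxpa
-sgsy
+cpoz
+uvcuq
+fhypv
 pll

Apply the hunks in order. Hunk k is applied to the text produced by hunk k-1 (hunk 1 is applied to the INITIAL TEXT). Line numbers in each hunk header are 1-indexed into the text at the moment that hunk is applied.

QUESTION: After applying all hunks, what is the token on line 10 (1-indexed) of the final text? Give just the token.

Answer: fhypv

Derivation:
Hunk 1: at line 5 remove [fum,hwx] add [zkrqu,jyv,pll] -> 15 lines: uaofd lfd fnrgt rbf jwfl bojyn zkrqu jyv pll bqbhx stgd klxk rvpag ygd cikqt
Hunk 2: at line 6 remove [zkrqu] add [ryur,njkjc] -> 16 lines: uaofd lfd fnrgt rbf jwfl bojyn ryur njkjc jyv pll bqbhx stgd klxk rvpag ygd cikqt
Hunk 3: at line 2 remove [fnrgt] add [wks] -> 16 lines: uaofd lfd wks rbf jwfl bojyn ryur njkjc jyv pll bqbhx stgd klxk rvpag ygd cikqt
Hunk 4: at line 12 remove [rvpag] add [ksj,pgro] -> 17 lines: uaofd lfd wks rbf jwfl bojyn ryur njkjc jyv pll bqbhx stgd klxk ksj pgro ygd cikqt
Hunk 5: at line 6 remove [njkjc,jyv] add [vxpa,sgsy] -> 17 lines: uaofd lfd wks rbf jwfl bojyn ryur vxpa sgsy pll bqbhx stgd klxk ksj pgro ygd cikqt
Hunk 6: at line 7 remove [vxpa,sgsy] add [cpoz,uvcuq,fhypv] -> 18 lines: uaofd lfd wks rbf jwfl bojyn ryur cpoz uvcuq fhypv pll bqbhx stgd klxk ksj pgro ygd cikqt
Final line 10: fhypv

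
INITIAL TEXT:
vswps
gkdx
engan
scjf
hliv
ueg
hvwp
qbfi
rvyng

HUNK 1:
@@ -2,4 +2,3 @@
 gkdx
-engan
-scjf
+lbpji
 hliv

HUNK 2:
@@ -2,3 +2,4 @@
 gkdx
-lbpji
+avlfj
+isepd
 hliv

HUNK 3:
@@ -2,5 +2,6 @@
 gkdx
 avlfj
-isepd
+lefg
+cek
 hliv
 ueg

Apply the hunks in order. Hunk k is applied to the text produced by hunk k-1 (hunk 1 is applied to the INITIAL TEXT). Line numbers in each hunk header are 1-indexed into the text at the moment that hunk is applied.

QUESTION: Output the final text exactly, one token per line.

Answer: vswps
gkdx
avlfj
lefg
cek
hliv
ueg
hvwp
qbfi
rvyng

Derivation:
Hunk 1: at line 2 remove [engan,scjf] add [lbpji] -> 8 lines: vswps gkdx lbpji hliv ueg hvwp qbfi rvyng
Hunk 2: at line 2 remove [lbpji] add [avlfj,isepd] -> 9 lines: vswps gkdx avlfj isepd hliv ueg hvwp qbfi rvyng
Hunk 3: at line 2 remove [isepd] add [lefg,cek] -> 10 lines: vswps gkdx avlfj lefg cek hliv ueg hvwp qbfi rvyng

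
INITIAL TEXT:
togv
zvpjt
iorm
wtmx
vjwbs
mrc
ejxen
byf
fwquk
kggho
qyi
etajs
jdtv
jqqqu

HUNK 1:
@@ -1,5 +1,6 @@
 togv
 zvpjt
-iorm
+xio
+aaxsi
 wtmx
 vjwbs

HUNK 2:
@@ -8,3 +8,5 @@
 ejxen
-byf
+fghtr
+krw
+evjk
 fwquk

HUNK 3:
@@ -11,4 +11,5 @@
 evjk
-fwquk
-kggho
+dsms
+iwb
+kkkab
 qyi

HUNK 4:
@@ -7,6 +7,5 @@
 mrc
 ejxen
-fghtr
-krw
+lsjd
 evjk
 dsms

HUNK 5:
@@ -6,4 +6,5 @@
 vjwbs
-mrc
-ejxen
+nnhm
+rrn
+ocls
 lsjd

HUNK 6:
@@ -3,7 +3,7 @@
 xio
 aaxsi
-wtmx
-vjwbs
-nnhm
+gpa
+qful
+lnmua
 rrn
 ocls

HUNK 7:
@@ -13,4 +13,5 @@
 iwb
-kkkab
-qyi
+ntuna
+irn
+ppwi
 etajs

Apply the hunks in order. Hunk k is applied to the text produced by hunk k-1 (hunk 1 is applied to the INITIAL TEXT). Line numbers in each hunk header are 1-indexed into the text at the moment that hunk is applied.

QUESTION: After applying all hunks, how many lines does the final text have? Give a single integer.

Hunk 1: at line 1 remove [iorm] add [xio,aaxsi] -> 15 lines: togv zvpjt xio aaxsi wtmx vjwbs mrc ejxen byf fwquk kggho qyi etajs jdtv jqqqu
Hunk 2: at line 8 remove [byf] add [fghtr,krw,evjk] -> 17 lines: togv zvpjt xio aaxsi wtmx vjwbs mrc ejxen fghtr krw evjk fwquk kggho qyi etajs jdtv jqqqu
Hunk 3: at line 11 remove [fwquk,kggho] add [dsms,iwb,kkkab] -> 18 lines: togv zvpjt xio aaxsi wtmx vjwbs mrc ejxen fghtr krw evjk dsms iwb kkkab qyi etajs jdtv jqqqu
Hunk 4: at line 7 remove [fghtr,krw] add [lsjd] -> 17 lines: togv zvpjt xio aaxsi wtmx vjwbs mrc ejxen lsjd evjk dsms iwb kkkab qyi etajs jdtv jqqqu
Hunk 5: at line 6 remove [mrc,ejxen] add [nnhm,rrn,ocls] -> 18 lines: togv zvpjt xio aaxsi wtmx vjwbs nnhm rrn ocls lsjd evjk dsms iwb kkkab qyi etajs jdtv jqqqu
Hunk 6: at line 3 remove [wtmx,vjwbs,nnhm] add [gpa,qful,lnmua] -> 18 lines: togv zvpjt xio aaxsi gpa qful lnmua rrn ocls lsjd evjk dsms iwb kkkab qyi etajs jdtv jqqqu
Hunk 7: at line 13 remove [kkkab,qyi] add [ntuna,irn,ppwi] -> 19 lines: togv zvpjt xio aaxsi gpa qful lnmua rrn ocls lsjd evjk dsms iwb ntuna irn ppwi etajs jdtv jqqqu
Final line count: 19

Answer: 19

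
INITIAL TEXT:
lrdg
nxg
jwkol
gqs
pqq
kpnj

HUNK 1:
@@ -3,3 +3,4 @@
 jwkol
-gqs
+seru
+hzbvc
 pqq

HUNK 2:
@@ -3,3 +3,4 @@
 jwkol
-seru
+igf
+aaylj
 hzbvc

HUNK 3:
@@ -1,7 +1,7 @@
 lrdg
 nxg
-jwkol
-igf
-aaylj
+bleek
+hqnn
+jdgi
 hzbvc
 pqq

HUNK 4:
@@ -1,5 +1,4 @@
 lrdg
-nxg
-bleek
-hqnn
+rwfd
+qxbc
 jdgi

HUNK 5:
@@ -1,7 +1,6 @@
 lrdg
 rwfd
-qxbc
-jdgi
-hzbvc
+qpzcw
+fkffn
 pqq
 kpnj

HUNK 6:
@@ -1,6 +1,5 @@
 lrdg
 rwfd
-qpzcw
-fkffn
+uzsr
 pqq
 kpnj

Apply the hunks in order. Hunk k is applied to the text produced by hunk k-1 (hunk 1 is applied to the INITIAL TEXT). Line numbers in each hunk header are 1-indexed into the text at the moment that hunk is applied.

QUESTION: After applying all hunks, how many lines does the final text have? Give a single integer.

Hunk 1: at line 3 remove [gqs] add [seru,hzbvc] -> 7 lines: lrdg nxg jwkol seru hzbvc pqq kpnj
Hunk 2: at line 3 remove [seru] add [igf,aaylj] -> 8 lines: lrdg nxg jwkol igf aaylj hzbvc pqq kpnj
Hunk 3: at line 1 remove [jwkol,igf,aaylj] add [bleek,hqnn,jdgi] -> 8 lines: lrdg nxg bleek hqnn jdgi hzbvc pqq kpnj
Hunk 4: at line 1 remove [nxg,bleek,hqnn] add [rwfd,qxbc] -> 7 lines: lrdg rwfd qxbc jdgi hzbvc pqq kpnj
Hunk 5: at line 1 remove [qxbc,jdgi,hzbvc] add [qpzcw,fkffn] -> 6 lines: lrdg rwfd qpzcw fkffn pqq kpnj
Hunk 6: at line 1 remove [qpzcw,fkffn] add [uzsr] -> 5 lines: lrdg rwfd uzsr pqq kpnj
Final line count: 5

Answer: 5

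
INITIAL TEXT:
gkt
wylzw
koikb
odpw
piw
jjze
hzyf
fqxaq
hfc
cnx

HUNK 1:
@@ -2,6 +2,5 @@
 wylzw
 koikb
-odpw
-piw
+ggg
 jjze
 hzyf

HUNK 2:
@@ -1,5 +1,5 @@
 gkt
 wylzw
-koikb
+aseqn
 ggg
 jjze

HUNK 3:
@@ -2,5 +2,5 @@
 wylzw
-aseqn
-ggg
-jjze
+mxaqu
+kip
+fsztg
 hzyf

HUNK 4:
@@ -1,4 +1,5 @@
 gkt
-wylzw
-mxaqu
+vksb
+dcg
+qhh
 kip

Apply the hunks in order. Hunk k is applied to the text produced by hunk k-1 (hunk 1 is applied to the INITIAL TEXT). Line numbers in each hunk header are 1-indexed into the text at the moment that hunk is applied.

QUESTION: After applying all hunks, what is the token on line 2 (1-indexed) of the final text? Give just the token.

Answer: vksb

Derivation:
Hunk 1: at line 2 remove [odpw,piw] add [ggg] -> 9 lines: gkt wylzw koikb ggg jjze hzyf fqxaq hfc cnx
Hunk 2: at line 1 remove [koikb] add [aseqn] -> 9 lines: gkt wylzw aseqn ggg jjze hzyf fqxaq hfc cnx
Hunk 3: at line 2 remove [aseqn,ggg,jjze] add [mxaqu,kip,fsztg] -> 9 lines: gkt wylzw mxaqu kip fsztg hzyf fqxaq hfc cnx
Hunk 4: at line 1 remove [wylzw,mxaqu] add [vksb,dcg,qhh] -> 10 lines: gkt vksb dcg qhh kip fsztg hzyf fqxaq hfc cnx
Final line 2: vksb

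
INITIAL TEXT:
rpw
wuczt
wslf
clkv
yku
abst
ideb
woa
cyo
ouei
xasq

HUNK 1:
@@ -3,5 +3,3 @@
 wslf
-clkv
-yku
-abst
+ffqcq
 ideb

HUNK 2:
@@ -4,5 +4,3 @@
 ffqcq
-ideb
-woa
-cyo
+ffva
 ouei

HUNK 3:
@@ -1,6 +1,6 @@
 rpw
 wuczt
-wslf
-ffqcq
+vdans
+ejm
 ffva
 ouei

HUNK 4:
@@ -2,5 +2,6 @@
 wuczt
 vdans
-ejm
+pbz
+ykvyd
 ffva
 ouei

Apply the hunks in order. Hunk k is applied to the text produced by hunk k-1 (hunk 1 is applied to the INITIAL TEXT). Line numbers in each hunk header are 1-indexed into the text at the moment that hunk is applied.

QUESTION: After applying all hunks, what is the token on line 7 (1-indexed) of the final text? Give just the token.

Answer: ouei

Derivation:
Hunk 1: at line 3 remove [clkv,yku,abst] add [ffqcq] -> 9 lines: rpw wuczt wslf ffqcq ideb woa cyo ouei xasq
Hunk 2: at line 4 remove [ideb,woa,cyo] add [ffva] -> 7 lines: rpw wuczt wslf ffqcq ffva ouei xasq
Hunk 3: at line 1 remove [wslf,ffqcq] add [vdans,ejm] -> 7 lines: rpw wuczt vdans ejm ffva ouei xasq
Hunk 4: at line 2 remove [ejm] add [pbz,ykvyd] -> 8 lines: rpw wuczt vdans pbz ykvyd ffva ouei xasq
Final line 7: ouei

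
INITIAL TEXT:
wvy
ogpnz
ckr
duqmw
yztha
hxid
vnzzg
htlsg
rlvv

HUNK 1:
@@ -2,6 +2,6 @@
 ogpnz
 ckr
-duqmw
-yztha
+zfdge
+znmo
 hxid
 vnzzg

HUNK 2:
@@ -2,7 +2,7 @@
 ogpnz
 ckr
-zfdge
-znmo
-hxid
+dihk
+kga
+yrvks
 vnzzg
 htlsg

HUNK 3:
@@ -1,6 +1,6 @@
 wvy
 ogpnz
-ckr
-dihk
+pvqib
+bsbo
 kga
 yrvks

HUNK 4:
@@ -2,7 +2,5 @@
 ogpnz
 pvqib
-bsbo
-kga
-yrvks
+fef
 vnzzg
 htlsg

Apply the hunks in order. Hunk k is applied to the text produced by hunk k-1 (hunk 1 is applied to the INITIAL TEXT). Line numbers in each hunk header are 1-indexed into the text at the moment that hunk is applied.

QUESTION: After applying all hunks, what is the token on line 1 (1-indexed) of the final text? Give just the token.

Answer: wvy

Derivation:
Hunk 1: at line 2 remove [duqmw,yztha] add [zfdge,znmo] -> 9 lines: wvy ogpnz ckr zfdge znmo hxid vnzzg htlsg rlvv
Hunk 2: at line 2 remove [zfdge,znmo,hxid] add [dihk,kga,yrvks] -> 9 lines: wvy ogpnz ckr dihk kga yrvks vnzzg htlsg rlvv
Hunk 3: at line 1 remove [ckr,dihk] add [pvqib,bsbo] -> 9 lines: wvy ogpnz pvqib bsbo kga yrvks vnzzg htlsg rlvv
Hunk 4: at line 2 remove [bsbo,kga,yrvks] add [fef] -> 7 lines: wvy ogpnz pvqib fef vnzzg htlsg rlvv
Final line 1: wvy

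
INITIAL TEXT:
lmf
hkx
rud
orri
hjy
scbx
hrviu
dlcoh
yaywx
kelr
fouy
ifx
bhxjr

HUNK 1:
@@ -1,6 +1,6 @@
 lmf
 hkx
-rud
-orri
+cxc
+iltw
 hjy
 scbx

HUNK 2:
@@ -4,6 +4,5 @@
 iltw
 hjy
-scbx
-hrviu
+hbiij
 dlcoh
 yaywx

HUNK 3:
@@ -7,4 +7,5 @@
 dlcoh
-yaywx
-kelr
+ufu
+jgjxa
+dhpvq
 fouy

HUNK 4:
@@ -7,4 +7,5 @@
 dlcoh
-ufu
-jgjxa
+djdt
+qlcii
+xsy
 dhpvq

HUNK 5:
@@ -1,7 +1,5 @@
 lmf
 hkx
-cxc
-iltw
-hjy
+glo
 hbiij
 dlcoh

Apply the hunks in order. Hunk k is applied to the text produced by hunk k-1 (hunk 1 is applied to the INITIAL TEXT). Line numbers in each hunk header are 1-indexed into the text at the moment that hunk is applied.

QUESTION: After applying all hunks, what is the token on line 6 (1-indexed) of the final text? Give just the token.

Hunk 1: at line 1 remove [rud,orri] add [cxc,iltw] -> 13 lines: lmf hkx cxc iltw hjy scbx hrviu dlcoh yaywx kelr fouy ifx bhxjr
Hunk 2: at line 4 remove [scbx,hrviu] add [hbiij] -> 12 lines: lmf hkx cxc iltw hjy hbiij dlcoh yaywx kelr fouy ifx bhxjr
Hunk 3: at line 7 remove [yaywx,kelr] add [ufu,jgjxa,dhpvq] -> 13 lines: lmf hkx cxc iltw hjy hbiij dlcoh ufu jgjxa dhpvq fouy ifx bhxjr
Hunk 4: at line 7 remove [ufu,jgjxa] add [djdt,qlcii,xsy] -> 14 lines: lmf hkx cxc iltw hjy hbiij dlcoh djdt qlcii xsy dhpvq fouy ifx bhxjr
Hunk 5: at line 1 remove [cxc,iltw,hjy] add [glo] -> 12 lines: lmf hkx glo hbiij dlcoh djdt qlcii xsy dhpvq fouy ifx bhxjr
Final line 6: djdt

Answer: djdt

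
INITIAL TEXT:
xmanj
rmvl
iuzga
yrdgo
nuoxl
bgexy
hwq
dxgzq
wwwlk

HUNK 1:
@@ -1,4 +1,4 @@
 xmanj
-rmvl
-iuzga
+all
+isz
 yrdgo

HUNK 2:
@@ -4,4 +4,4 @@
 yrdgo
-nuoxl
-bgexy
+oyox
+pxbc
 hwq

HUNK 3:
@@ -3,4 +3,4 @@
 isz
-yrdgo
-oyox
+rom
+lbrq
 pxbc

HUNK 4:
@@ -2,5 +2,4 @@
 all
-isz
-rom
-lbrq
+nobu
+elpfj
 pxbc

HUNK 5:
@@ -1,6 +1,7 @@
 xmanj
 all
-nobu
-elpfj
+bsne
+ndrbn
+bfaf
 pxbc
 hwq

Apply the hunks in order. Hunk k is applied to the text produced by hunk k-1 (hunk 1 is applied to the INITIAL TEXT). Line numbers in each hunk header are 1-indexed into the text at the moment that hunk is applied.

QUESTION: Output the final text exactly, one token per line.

Hunk 1: at line 1 remove [rmvl,iuzga] add [all,isz] -> 9 lines: xmanj all isz yrdgo nuoxl bgexy hwq dxgzq wwwlk
Hunk 2: at line 4 remove [nuoxl,bgexy] add [oyox,pxbc] -> 9 lines: xmanj all isz yrdgo oyox pxbc hwq dxgzq wwwlk
Hunk 3: at line 3 remove [yrdgo,oyox] add [rom,lbrq] -> 9 lines: xmanj all isz rom lbrq pxbc hwq dxgzq wwwlk
Hunk 4: at line 2 remove [isz,rom,lbrq] add [nobu,elpfj] -> 8 lines: xmanj all nobu elpfj pxbc hwq dxgzq wwwlk
Hunk 5: at line 1 remove [nobu,elpfj] add [bsne,ndrbn,bfaf] -> 9 lines: xmanj all bsne ndrbn bfaf pxbc hwq dxgzq wwwlk

Answer: xmanj
all
bsne
ndrbn
bfaf
pxbc
hwq
dxgzq
wwwlk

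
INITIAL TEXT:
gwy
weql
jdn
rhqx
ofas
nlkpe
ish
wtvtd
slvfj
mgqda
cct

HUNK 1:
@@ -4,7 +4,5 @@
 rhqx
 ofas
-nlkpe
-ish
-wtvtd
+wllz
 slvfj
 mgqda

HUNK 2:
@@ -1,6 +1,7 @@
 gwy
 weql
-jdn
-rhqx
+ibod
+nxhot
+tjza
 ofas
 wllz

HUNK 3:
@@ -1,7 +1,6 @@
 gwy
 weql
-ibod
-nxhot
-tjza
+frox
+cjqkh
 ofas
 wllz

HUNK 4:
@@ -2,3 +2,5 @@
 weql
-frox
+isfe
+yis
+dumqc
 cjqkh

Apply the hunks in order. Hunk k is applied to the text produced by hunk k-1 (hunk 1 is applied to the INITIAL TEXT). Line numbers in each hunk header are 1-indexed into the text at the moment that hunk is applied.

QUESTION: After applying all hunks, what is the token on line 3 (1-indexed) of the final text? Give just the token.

Hunk 1: at line 4 remove [nlkpe,ish,wtvtd] add [wllz] -> 9 lines: gwy weql jdn rhqx ofas wllz slvfj mgqda cct
Hunk 2: at line 1 remove [jdn,rhqx] add [ibod,nxhot,tjza] -> 10 lines: gwy weql ibod nxhot tjza ofas wllz slvfj mgqda cct
Hunk 3: at line 1 remove [ibod,nxhot,tjza] add [frox,cjqkh] -> 9 lines: gwy weql frox cjqkh ofas wllz slvfj mgqda cct
Hunk 4: at line 2 remove [frox] add [isfe,yis,dumqc] -> 11 lines: gwy weql isfe yis dumqc cjqkh ofas wllz slvfj mgqda cct
Final line 3: isfe

Answer: isfe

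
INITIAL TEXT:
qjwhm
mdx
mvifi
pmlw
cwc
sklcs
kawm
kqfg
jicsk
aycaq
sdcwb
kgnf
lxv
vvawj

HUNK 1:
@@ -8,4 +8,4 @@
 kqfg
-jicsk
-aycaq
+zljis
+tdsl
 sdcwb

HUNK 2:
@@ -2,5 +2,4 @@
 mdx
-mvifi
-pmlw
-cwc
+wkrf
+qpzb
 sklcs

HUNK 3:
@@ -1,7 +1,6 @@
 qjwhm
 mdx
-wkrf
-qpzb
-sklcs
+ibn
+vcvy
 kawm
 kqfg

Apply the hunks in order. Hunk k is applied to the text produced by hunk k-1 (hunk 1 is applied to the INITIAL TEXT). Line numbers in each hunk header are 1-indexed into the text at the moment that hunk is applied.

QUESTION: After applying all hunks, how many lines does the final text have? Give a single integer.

Answer: 12

Derivation:
Hunk 1: at line 8 remove [jicsk,aycaq] add [zljis,tdsl] -> 14 lines: qjwhm mdx mvifi pmlw cwc sklcs kawm kqfg zljis tdsl sdcwb kgnf lxv vvawj
Hunk 2: at line 2 remove [mvifi,pmlw,cwc] add [wkrf,qpzb] -> 13 lines: qjwhm mdx wkrf qpzb sklcs kawm kqfg zljis tdsl sdcwb kgnf lxv vvawj
Hunk 3: at line 1 remove [wkrf,qpzb,sklcs] add [ibn,vcvy] -> 12 lines: qjwhm mdx ibn vcvy kawm kqfg zljis tdsl sdcwb kgnf lxv vvawj
Final line count: 12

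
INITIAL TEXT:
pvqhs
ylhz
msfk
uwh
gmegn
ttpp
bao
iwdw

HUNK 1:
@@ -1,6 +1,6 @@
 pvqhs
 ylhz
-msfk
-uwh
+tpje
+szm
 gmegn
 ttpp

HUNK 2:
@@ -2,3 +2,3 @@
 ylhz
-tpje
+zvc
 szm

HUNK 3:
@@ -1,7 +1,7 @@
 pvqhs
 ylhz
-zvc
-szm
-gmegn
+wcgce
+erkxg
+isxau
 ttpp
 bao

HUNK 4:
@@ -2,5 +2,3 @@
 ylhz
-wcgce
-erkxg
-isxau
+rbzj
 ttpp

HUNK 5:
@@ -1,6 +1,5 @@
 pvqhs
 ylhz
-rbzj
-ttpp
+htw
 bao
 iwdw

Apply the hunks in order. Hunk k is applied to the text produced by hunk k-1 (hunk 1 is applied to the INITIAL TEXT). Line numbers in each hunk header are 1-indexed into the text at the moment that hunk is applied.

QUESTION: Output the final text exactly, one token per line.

Answer: pvqhs
ylhz
htw
bao
iwdw

Derivation:
Hunk 1: at line 1 remove [msfk,uwh] add [tpje,szm] -> 8 lines: pvqhs ylhz tpje szm gmegn ttpp bao iwdw
Hunk 2: at line 2 remove [tpje] add [zvc] -> 8 lines: pvqhs ylhz zvc szm gmegn ttpp bao iwdw
Hunk 3: at line 1 remove [zvc,szm,gmegn] add [wcgce,erkxg,isxau] -> 8 lines: pvqhs ylhz wcgce erkxg isxau ttpp bao iwdw
Hunk 4: at line 2 remove [wcgce,erkxg,isxau] add [rbzj] -> 6 lines: pvqhs ylhz rbzj ttpp bao iwdw
Hunk 5: at line 1 remove [rbzj,ttpp] add [htw] -> 5 lines: pvqhs ylhz htw bao iwdw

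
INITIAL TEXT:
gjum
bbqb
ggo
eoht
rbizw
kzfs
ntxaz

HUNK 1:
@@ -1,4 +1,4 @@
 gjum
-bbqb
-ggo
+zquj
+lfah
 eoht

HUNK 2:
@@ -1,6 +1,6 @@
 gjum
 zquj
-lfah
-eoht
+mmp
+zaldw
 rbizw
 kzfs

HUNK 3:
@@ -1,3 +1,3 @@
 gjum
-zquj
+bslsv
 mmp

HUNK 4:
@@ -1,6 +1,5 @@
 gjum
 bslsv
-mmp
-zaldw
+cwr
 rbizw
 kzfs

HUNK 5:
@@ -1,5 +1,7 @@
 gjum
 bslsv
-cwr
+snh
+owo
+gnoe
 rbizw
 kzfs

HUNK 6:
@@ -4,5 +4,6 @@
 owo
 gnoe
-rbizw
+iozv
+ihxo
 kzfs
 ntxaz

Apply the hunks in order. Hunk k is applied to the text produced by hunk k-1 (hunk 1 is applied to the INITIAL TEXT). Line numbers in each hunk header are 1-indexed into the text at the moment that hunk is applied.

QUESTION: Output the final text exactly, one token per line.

Hunk 1: at line 1 remove [bbqb,ggo] add [zquj,lfah] -> 7 lines: gjum zquj lfah eoht rbizw kzfs ntxaz
Hunk 2: at line 1 remove [lfah,eoht] add [mmp,zaldw] -> 7 lines: gjum zquj mmp zaldw rbizw kzfs ntxaz
Hunk 3: at line 1 remove [zquj] add [bslsv] -> 7 lines: gjum bslsv mmp zaldw rbizw kzfs ntxaz
Hunk 4: at line 1 remove [mmp,zaldw] add [cwr] -> 6 lines: gjum bslsv cwr rbizw kzfs ntxaz
Hunk 5: at line 1 remove [cwr] add [snh,owo,gnoe] -> 8 lines: gjum bslsv snh owo gnoe rbizw kzfs ntxaz
Hunk 6: at line 4 remove [rbizw] add [iozv,ihxo] -> 9 lines: gjum bslsv snh owo gnoe iozv ihxo kzfs ntxaz

Answer: gjum
bslsv
snh
owo
gnoe
iozv
ihxo
kzfs
ntxaz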